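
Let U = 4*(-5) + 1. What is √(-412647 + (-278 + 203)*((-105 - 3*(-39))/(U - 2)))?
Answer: I*√20217603/7 ≈ 642.34*I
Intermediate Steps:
U = -19 (U = -20 + 1 = -19)
√(-412647 + (-278 + 203)*((-105 - 3*(-39))/(U - 2))) = √(-412647 + (-278 + 203)*((-105 - 3*(-39))/(-19 - 2))) = √(-412647 - 75*(-105 + 117)/(-21)) = √(-412647 - 900*(-1)/21) = √(-412647 - 75*(-4/7)) = √(-412647 + 300/7) = √(-2888229/7) = I*√20217603/7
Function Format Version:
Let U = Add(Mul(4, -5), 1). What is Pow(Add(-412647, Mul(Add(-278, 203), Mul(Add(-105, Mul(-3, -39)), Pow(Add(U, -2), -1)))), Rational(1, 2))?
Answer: Mul(Rational(1, 7), I, Pow(20217603, Rational(1, 2))) ≈ Mul(642.34, I)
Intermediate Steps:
U = -19 (U = Add(-20, 1) = -19)
Pow(Add(-412647, Mul(Add(-278, 203), Mul(Add(-105, Mul(-3, -39)), Pow(Add(U, -2), -1)))), Rational(1, 2)) = Pow(Add(-412647, Mul(Add(-278, 203), Mul(Add(-105, Mul(-3, -39)), Pow(Add(-19, -2), -1)))), Rational(1, 2)) = Pow(Add(-412647, Mul(-75, Mul(Add(-105, 117), Pow(-21, -1)))), Rational(1, 2)) = Pow(Add(-412647, Mul(-75, Mul(12, Rational(-1, 21)))), Rational(1, 2)) = Pow(Add(-412647, Mul(-75, Rational(-4, 7))), Rational(1, 2)) = Pow(Add(-412647, Rational(300, 7)), Rational(1, 2)) = Pow(Rational(-2888229, 7), Rational(1, 2)) = Mul(Rational(1, 7), I, Pow(20217603, Rational(1, 2)))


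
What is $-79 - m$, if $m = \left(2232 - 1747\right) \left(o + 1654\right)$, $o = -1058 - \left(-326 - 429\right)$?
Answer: $-655314$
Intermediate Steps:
$o = -303$ ($o = -1058 - -755 = -1058 + 755 = -303$)
$m = 655235$ ($m = \left(2232 - 1747\right) \left(-303 + 1654\right) = 485 \cdot 1351 = 655235$)
$-79 - m = -79 - 655235 = -655314$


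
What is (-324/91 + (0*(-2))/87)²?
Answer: 104976/8281 ≈ 12.677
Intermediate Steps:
(-324/91 + (0*(-2))/87)² = (-324*1/91 + 0*(1/87))² = (-324/91 + 0)² = (-324/91)² = 104976/8281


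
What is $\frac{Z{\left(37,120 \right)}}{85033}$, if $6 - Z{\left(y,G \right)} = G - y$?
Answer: $- \frac{77}{85033} \approx -0.00090553$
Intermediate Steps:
$Z{\left(y,G \right)} = 6 + y - G$ ($Z{\left(y,G \right)} = 6 - \left(G - y\right) = 6 + y - G$)
$\frac{Z{\left(37,120 \right)}}{85033} = \frac{6 + 37 - 120}{85033} = \left(6 + 37 - 120\right) \frac{1}{85033} = \left(-77\right) \frac{1}{85033} = - \frac{77}{85033}$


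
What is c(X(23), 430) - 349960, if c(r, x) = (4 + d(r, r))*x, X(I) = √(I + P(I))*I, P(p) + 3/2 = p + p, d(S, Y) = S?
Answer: -348240 + 14835*√30 ≈ -2.6699e+5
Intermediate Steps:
P(p) = -3/2 + 2*p (P(p) = -3/2 + (p + p) = -3/2 + 2*p)
X(I) = I*√(-3/2 + 3*I) (X(I) = √(I + (-3/2 + 2*I))*I = √(-3/2 + 3*I)*I = I*√(-3/2 + 3*I))
c(r, x) = x*(4 + r) (c(r, x) = (4 + r)*x = x*(4 + r))
c(X(23), 430) - 349960 = 430*(4 + (½)*23*√(-6 + 12*23)) - 349960 = 430*(4 + (½)*23*√(-6 + 276)) - 349960 = 430*(4 + (½)*23*√270) - 349960 = 430*(4 + (½)*23*(3*√30)) - 349960 = 430*(4 + 69*√30/2) - 349960 = (1720 + 14835*√30) - 349960 = -348240 + 14835*√30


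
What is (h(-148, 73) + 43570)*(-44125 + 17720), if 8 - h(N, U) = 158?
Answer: -1146505100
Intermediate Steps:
h(N, U) = -150 (h(N, U) = 8 - 1*158 = 8 - 158 = -150)
(h(-148, 73) + 43570)*(-44125 + 17720) = (-150 + 43570)*(-44125 + 17720) = 43420*(-26405) = -1146505100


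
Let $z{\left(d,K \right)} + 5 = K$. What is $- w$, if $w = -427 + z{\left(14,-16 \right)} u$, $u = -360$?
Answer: $-7133$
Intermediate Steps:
$z{\left(d,K \right)} = -5 + K$
$w = 7133$ ($w = -427 + \left(-5 - 16\right) \left(-360\right) = -427 - -7560 = -427 + 7560 = 7133$)
$- w = \left(-1\right) 7133 = -7133$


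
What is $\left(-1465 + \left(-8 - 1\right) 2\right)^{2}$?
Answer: $2199289$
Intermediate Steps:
$\left(-1465 + \left(-8 - 1\right) 2\right)^{2} = \left(-1465 - 18\right)^{2} = \left(-1483\right)^{2} = 2199289$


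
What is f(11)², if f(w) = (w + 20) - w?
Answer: 400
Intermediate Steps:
f(w) = 20 (f(w) = (20 + w) - w = 20)
f(11)² = 20² = 400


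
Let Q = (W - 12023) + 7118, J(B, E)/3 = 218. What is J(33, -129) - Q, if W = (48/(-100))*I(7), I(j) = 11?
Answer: 139107/25 ≈ 5564.3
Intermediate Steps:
W = -132/25 (W = (48/(-100))*11 = (48*(-1/100))*11 = -12/25*11 = -132/25 ≈ -5.2800)
J(B, E) = 654 (J(B, E) = 3*218 = 654)
Q = -122757/25 (Q = (-132/25 - 12023) + 7118 = -300707/25 + 7118 = -122757/25 ≈ -4910.3)
J(33, -129) - Q = 654 - 1*(-122757/25) = 654 + 122757/25 = 139107/25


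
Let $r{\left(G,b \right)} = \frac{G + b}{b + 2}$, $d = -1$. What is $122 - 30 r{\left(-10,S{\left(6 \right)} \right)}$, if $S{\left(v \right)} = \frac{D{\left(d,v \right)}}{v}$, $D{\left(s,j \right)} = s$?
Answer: $\frac{3172}{11} \approx 288.36$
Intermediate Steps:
$S{\left(v \right)} = - \frac{1}{v}$
$r{\left(G,b \right)} = \frac{G + b}{2 + b}$
$122 - 30 r{\left(-10,S{\left(6 \right)} \right)} = 122 - 30 \frac{-10 - \frac{1}{6}}{2 - \frac{1}{6}} = 122 - 30 \frac{1}{\frac{11}{6}} \left(- \frac{61}{6}\right) = 122 - 30 \cdot \frac{6}{11} \left(- \frac{61}{6}\right) = 122 - - \frac{1830}{11} = 122 + \frac{1830}{11} = \frac{3172}{11}$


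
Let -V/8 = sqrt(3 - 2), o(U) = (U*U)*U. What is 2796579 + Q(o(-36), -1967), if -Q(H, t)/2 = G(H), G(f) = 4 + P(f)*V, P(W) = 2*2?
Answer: 2796635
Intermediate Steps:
P(W) = 4
o(U) = U**3 (o(U) = U**2*U = U**3)
V = -8 (V = -8*sqrt(3 - 2) = -8*sqrt(1) = -8*1 = -8)
G(f) = -28 (G(f) = 4 + 4*(-8) = 4 - 32 = -28)
Q(H, t) = 56 (Q(H, t) = -2*(-28) = 56)
2796579 + Q(o(-36), -1967) = 2796579 + 56 = 2796635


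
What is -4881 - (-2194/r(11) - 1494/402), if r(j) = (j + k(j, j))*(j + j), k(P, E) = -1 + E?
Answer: -75412219/15477 ≈ -4872.5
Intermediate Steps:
r(j) = 2*j*(-1 + 2*j) (r(j) = (j + (-1 + j))*(j + j) = (-1 + 2*j)*(2*j) = 2*j*(-1 + 2*j))
-4881 - (-2194/r(11) - 1494/402) = -4881 - (-2194*1/(22*(-1 + 2*11)) - 1494/402) = -4881 - (-2194*1/(22*(-1 + 22)) - 1494*1/402) = -4881 - (-2194/(2*11*21) - 249/67) = -4881 - (-2194/462 - 249/67) = -4881 - (-2194*1/462 - 249/67) = -4881 - (-1097/231 - 249/67) = -4881 - 1*(-131018/15477) = -4881 + 131018/15477 = -75412219/15477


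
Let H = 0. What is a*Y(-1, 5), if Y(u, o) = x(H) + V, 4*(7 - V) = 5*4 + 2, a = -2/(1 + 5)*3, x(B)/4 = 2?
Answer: -19/2 ≈ -9.5000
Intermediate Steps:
x(B) = 8 (x(B) = 4*2 = 8)
a = -1 (a = -2/6*3 = -2*⅙*3 = -⅓*3 = -1)
V = 3/2 (V = 7 - (5*4 + 2)/4 = 7 - (20 + 2)/4 = 7 - ¼*22 = 7 - 11/2 = 3/2 ≈ 1.5000)
Y(u, o) = 19/2 (Y(u, o) = 8 + 3/2 = 19/2)
a*Y(-1, 5) = -1*19/2 = -19/2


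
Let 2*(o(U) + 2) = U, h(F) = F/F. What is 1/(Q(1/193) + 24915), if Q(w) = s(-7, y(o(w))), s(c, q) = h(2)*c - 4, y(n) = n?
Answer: 1/24904 ≈ 4.0154e-5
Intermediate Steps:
h(F) = 1
o(U) = -2 + U/2
s(c, q) = -4 + c (s(c, q) = 1*c - 4 = c - 4 = -4 + c)
Q(w) = -11 (Q(w) = -4 - 7 = -11)
1/(Q(1/193) + 24915) = 1/(-11 + 24915) = 1/24904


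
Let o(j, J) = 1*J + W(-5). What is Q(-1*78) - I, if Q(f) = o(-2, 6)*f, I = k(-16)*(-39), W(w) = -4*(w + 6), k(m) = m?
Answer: -780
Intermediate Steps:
W(w) = -24 - 4*w (W(w) = -4*(6 + w) = -24 - 4*w)
o(j, J) = -4 + J (o(j, J) = 1*J + (-24 - 4*(-5)) = J + (-24 + 20) = J - 4 = -4 + J)
I = 624 (I = -16*(-39) = 624)
Q(f) = 2*f (Q(f) = (-4 + 6)*f = 2*f)
Q(-1*78) - I = 2*(-1*78) - 1*624 = 2*(-78) - 624 = -156 - 624 = -780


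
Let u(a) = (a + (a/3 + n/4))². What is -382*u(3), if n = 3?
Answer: -68951/8 ≈ -8618.9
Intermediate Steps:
u(a) = (¾ + 4*a/3)² (u(a) = (a + (a/3 + 3/4))² = (a + (a*(⅓) + 3*(¼)))² = (a + (a/3 + ¾))² = (a + (¾ + a/3))² = (¾ + 4*a/3)²)
-382*u(3) = -191*(9 + 16*3)²/72 = -191*(9 + 48)²/72 = -191*57²/72 = -191*3249/72 = -382*361/16 = -68951/8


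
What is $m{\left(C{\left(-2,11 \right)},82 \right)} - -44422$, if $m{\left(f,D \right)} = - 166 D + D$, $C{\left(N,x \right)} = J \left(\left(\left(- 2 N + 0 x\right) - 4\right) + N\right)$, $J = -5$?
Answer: $30892$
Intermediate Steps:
$C{\left(N,x \right)} = 20 + 5 N$ ($C{\left(N,x \right)} = - 5 \left(\left(\left(- 2 N + 0 x\right) - 4\right) + N\right) = - 5 \left(\left(\left(- 2 N + 0\right) - 4\right) + N\right) = - 5 \left(\left(- 2 N - 4\right) + N\right) = - 5 \left(\left(-4 - 2 N\right) + N\right) = - 5 \left(-4 - N\right) = 20 + 5 N$)
$m{\left(f,D \right)} = - 165 D$
$m{\left(C{\left(-2,11 \right)},82 \right)} - -44422 = \left(-165\right) 82 - -44422 = -13530 + 44422 = 30892$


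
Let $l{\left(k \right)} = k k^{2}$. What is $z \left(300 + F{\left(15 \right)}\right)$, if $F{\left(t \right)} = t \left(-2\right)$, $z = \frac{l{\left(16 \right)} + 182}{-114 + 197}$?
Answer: $\frac{1155060}{83} \approx 13916.0$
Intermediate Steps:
$l{\left(k \right)} = k^{3}$
$z = \frac{4278}{83}$ ($z = \frac{16^{3} + 182}{-114 + 197} = \frac{4096 + 182}{83} = 4278 \cdot \frac{1}{83} = \frac{4278}{83} \approx 51.542$)
$F{\left(t \right)} = - 2 t$
$z \left(300 + F{\left(15 \right)}\right) = \frac{4278 \left(300 - 30\right)}{83} = \frac{4278}{83} \cdot 270 = \frac{1155060}{83}$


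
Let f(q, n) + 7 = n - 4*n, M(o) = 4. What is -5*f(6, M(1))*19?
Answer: 1805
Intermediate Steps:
f(q, n) = -7 - 3*n (f(q, n) = -7 + (n - 4*n) = -7 - 3*n)
-5*f(6, M(1))*19 = -5*(-7 - 3*4)*19 = -5*(-7 - 12)*19 = -5*(-19)*19 = 95*19 = 1805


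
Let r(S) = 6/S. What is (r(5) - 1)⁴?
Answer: 1/625 ≈ 0.0016000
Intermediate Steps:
(r(5) - 1)⁴ = (6/5 - 1)⁴ = (⅕)⁴ = 1/625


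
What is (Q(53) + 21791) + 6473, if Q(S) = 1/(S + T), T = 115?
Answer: 4748353/168 ≈ 28264.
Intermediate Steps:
Q(S) = 1/(115 + S) (Q(S) = 1/(S + 115) = 1/(115 + S))
(Q(53) + 21791) + 6473 = (1/(115 + 53) + 21791) + 6473 = (1/168 + 21791) + 6473 = 3660889/168 + 6473 = 4748353/168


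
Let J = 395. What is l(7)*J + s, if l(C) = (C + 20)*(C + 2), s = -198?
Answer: 95787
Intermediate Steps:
l(C) = (2 + C)*(20 + C) (l(C) = (20 + C)*(2 + C) = (2 + C)*(20 + C))
l(7)*J + s = (40 + 7² + 22*7)*395 - 198 = (40 + 49 + 154)*395 - 198 = 243*395 - 198 = 95985 - 198 = 95787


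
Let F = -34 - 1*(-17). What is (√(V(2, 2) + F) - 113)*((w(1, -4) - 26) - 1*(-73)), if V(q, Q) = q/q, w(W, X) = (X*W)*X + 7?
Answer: -7910 + 280*I ≈ -7910.0 + 280.0*I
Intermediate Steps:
w(W, X) = 7 + W*X² (w(W, X) = (W*X)*X + 7 = W*X² + 7 = 7 + W*X²)
F = -17 (F = -34 + 17 = -17)
V(q, Q) = 1
(√(V(2, 2) + F) - 113)*((w(1, -4) - 26) - 1*(-73)) = (√(1 - 17) - 113)*(((7 + 1*(-4)²) - 26) - 1*(-73)) = (√(-16) - 113)*(((7 + 1*16) - 26) + 73) = (4*I - 113)*(((7 + 16) - 26) + 73) = (-113 + 4*I)*((23 - 26) + 73) = (-113 + 4*I)*(-3 + 73) = (-113 + 4*I)*70 = -7910 + 280*I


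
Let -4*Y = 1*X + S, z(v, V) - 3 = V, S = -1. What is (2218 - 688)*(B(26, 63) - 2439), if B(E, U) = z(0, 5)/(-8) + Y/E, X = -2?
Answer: -194124105/52 ≈ -3.7332e+6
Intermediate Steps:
z(v, V) = 3 + V
Y = ¾ (Y = -(1*(-2) - 1)/4 = -(-2 - 1)/4 = -¼*(-3) = ¾ ≈ 0.75000)
B(E, U) = -1 + 3/(4*E) (B(E, U) = (3 + 5)/(-8) + 3/(4*E) = 8*(-⅛) + 3/(4*E) = -1 + 3/(4*E))
(2218 - 688)*(B(26, 63) - 2439) = (2218 - 688)*((¾ - 1*26)/26 - 2439) = 1530*((¾ - 26)/26 - 2439) = 1530*((1/26)*(-101/4) - 2439) = 1530*(-101/104 - 2439) = 1530*(-253757/104) = -194124105/52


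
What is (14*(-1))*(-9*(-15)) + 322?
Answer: -1568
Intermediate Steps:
(14*(-1))*(-9*(-15)) + 322 = -14*135 + 322 = -1890 + 322 = -1568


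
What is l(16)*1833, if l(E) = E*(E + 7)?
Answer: 674544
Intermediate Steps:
l(E) = E*(7 + E)
l(16)*1833 = (16*(7 + 16))*1833 = (16*23)*1833 = 368*1833 = 674544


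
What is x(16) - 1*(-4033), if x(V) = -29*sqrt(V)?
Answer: 3917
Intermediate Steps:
x(16) - 1*(-4033) = -29*sqrt(16) - 1*(-4033) = -29*4 + 4033 = -116 + 4033 = 3917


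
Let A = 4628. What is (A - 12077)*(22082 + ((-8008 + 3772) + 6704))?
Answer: -182872950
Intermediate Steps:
(A - 12077)*(22082 + ((-8008 + 3772) + 6704)) = (4628 - 12077)*(22082 + ((-8008 + 3772) + 6704)) = -7449*(22082 + (-4236 + 6704)) = -7449*(22082 + 2468) = -7449*24550 = -182872950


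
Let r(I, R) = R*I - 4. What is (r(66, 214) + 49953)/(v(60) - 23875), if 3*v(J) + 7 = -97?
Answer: -192219/71729 ≈ -2.6798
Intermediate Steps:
v(J) = -104/3 (v(J) = -7/3 + (1/3)*(-97) = -7/3 - 97/3 = -104/3)
r(I, R) = -4 + I*R (r(I, R) = I*R - 4 = -4 + I*R)
(r(66, 214) + 49953)/(v(60) - 23875) = ((-4 + 66*214) + 49953)/(-104/3 - 23875) = ((-4 + 14124) + 49953)/(-71729/3) = (14120 + 49953)*(-3/71729) = 64073*(-3/71729) = -192219/71729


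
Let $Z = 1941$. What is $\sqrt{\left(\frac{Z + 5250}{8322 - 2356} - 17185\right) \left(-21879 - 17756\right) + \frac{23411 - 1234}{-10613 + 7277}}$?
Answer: $\frac{\sqrt{16861512633214583011638}}{4975644} \approx 26098.0$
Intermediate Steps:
$\sqrt{\left(\frac{Z + 5250}{8322 - 2356} - 17185\right) \left(-21879 - 17756\right) + \frac{23411 - 1234}{-10613 + 7277}} = \sqrt{\left(\frac{1941 + 5250}{8322 - 2356} - 17185\right) \left(-21879 - 17756\right) + \frac{23411 - 1234}{-10613 + 7277}} = \sqrt{\left(\frac{7191}{5966} - 17185\right) \left(-39635\right) + \frac{22177}{-3336}} = \sqrt{\left(7191 \cdot \frac{1}{5966} - 17185\right) \left(-39635\right) + 22177 \left(- \frac{1}{3336}\right)} = \sqrt{\left(\frac{7191}{5966} - 17185\right) \left(-39635\right) - \frac{22177}{3336}} = \sqrt{\left(- \frac{102518519}{5966}\right) \left(-39635\right) - \frac{22177}{3336}} = \sqrt{\frac{4063321500565}{5966} - \frac{22177}{3336}} = \sqrt{\frac{6777620196788429}{9951288}} = \frac{\sqrt{16861512633214583011638}}{4975644}$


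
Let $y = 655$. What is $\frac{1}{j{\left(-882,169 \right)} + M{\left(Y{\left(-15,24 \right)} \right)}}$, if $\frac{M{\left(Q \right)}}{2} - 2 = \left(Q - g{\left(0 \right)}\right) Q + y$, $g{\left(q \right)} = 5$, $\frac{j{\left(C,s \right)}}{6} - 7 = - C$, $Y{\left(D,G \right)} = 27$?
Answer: $\frac{1}{7836} \approx 0.00012762$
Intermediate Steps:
$j{\left(C,s \right)} = 42 - 6 C$ ($j{\left(C,s \right)} = 42 + 6 \left(- C\right) = 42 - 6 C$)
$M{\left(Q \right)} = 1314 + 2 Q \left(-5 + Q\right)$ ($M{\left(Q \right)} = 4 + 2 \left(\left(Q - 5\right) Q + 655\right) = 4 + 2 \left(\left(-5 + Q\right) Q + 655\right) = 4 + 2 \left(Q \left(-5 + Q\right) + 655\right) = 4 + 2 \left(655 + Q \left(-5 + Q\right)\right) = 4 + \left(1310 + 2 Q \left(-5 + Q\right)\right) = 1314 + 2 Q \left(-5 + Q\right)$)
$\frac{1}{j{\left(-882,169 \right)} + M{\left(Y{\left(-15,24 \right)} \right)}} = \frac{1}{\left(42 - -5292\right) + \left(1314 - 270 + 2 \cdot 27^{2}\right)} = \frac{1}{\left(42 + 5292\right) + \left(1314 - 270 + 2 \cdot 729\right)} = \frac{1}{5334 + \left(1314 - 270 + 1458\right)} = \frac{1}{5334 + 2502} = \frac{1}{7836}$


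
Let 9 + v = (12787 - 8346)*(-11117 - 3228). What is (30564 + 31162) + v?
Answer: -63644428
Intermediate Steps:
v = -63706154 (v = -9 + (12787 - 8346)*(-11117 - 3228) = -9 + 4441*(-14345) = -9 - 63706145 = -63706154)
(30564 + 31162) + v = (30564 + 31162) - 63706154 = 61726 - 63706154 = -63644428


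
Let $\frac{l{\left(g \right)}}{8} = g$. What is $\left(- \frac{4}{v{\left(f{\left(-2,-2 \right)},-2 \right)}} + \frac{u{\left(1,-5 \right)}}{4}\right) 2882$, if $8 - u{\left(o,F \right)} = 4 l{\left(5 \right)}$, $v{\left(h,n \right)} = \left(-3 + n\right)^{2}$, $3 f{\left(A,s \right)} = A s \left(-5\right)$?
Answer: $- \frac{2749428}{25} \approx -1.0998 \cdot 10^{5}$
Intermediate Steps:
$f{\left(A,s \right)} = - \frac{5 A s}{3}$ ($f{\left(A,s \right)} = \frac{A s \left(-5\right)}{3} = \frac{\left(-5\right) A s}{3} = - \frac{5 A s}{3}$)
$l{\left(g \right)} = 8 g$
$u{\left(o,F \right)} = -152$ ($u{\left(o,F \right)} = 8 - 4 \cdot 8 \cdot 5 = 8 - 4 \cdot 40 = 8 - 160 = -152$)
$\left(- \frac{4}{v{\left(f{\left(-2,-2 \right)},-2 \right)}} + \frac{u{\left(1,-5 \right)}}{4}\right) 2882 = \left(- \frac{4}{\left(-3 - 2\right)^{2}} - \frac{152}{4}\right) 2882 = \left(- \frac{4}{\left(-5\right)^{2}} - 38\right) 2882 = \left(- \frac{4}{25} - 38\right) 2882 = \left(- \frac{954}{25}\right) 2882 = - \frac{2749428}{25}$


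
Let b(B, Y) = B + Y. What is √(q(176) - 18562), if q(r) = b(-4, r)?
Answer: I*√18390 ≈ 135.61*I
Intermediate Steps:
q(r) = -4 + r
√(q(176) - 18562) = √((-4 + 176) - 18562) = √(172 - 18562) = √(-18390) = I*√18390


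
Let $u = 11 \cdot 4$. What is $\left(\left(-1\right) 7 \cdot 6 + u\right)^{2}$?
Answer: $4$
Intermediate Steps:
$u = 44$
$\left(\left(-1\right) 7 \cdot 6 + u\right)^{2} = \left(\left(-1\right) 7 \cdot 6 + 44\right)^{2} = \left(\left(-7\right) 6 + 44\right)^{2} = \left(-42 + 44\right)^{2} = 2^{2} = 4$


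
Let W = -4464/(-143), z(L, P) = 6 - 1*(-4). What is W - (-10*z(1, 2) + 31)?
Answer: 14331/143 ≈ 100.22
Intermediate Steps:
z(L, P) = 10 (z(L, P) = 6 + 4 = 10)
W = 4464/143 (W = -4464*(-1/143) = 4464/143 ≈ 31.217)
W - (-10*z(1, 2) + 31) = 4464/143 - (-10*10 + 31) = 4464/143 - (-100 + 31) = 4464/143 - 1*(-69) = 4464/143 + 69 = 14331/143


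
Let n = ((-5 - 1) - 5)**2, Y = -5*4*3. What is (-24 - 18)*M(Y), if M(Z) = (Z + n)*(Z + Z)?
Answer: 307440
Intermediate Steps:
Y = -60 (Y = -20*3 = -60)
n = 121 (n = (-6 - 5)**2 = (-11)**2 = 121)
M(Z) = 2*Z*(121 + Z) (M(Z) = (Z + 121)*(Z + Z) = (121 + Z)*(2*Z) = 2*Z*(121 + Z))
(-24 - 18)*M(Y) = (-24 - 18)*(2*(-60)*(121 - 60)) = -84*(-60)*61 = -42*(-7320) = 307440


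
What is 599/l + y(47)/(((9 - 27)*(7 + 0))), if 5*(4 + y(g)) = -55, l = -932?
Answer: -10249/19572 ≈ -0.52366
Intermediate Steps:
y(g) = -15 (y(g) = -4 + (⅕)*(-55) = -4 - 11 = -15)
599/l + y(47)/(((9 - 27)*(7 + 0))) = 599/(-932) - 15*1/((7 + 0)*(9 - 27)) = 599*(-1/932) - 15/((-18*7)) = -599/932 - 15/(-126) = -599/932 - 15*(-1/126) = -599/932 + 5/42 = -10249/19572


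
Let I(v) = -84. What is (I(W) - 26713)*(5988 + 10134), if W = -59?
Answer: -432021234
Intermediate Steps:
(I(W) - 26713)*(5988 + 10134) = (-84 - 26713)*(5988 + 10134) = -26797*16122 = -432021234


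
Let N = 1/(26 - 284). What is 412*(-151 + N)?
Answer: -8025554/129 ≈ -62214.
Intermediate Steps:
N = -1/258 (N = 1/(-258) = -1/258 ≈ -0.0038760)
412*(-151 + N) = 412*(-151 - 1/258) = 412*(-38959/258) = -8025554/129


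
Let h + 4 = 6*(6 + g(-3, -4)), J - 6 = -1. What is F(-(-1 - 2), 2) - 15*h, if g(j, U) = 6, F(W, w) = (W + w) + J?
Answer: -1010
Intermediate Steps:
J = 5 (J = 6 - 1 = 5)
F(W, w) = 5 + W + w (F(W, w) = (W + w) + 5 = 5 + W + w)
h = 68 (h = -4 + 6*(6 + 6) = -4 + 6*12 = -4 + 72 = 68)
F(-(-1 - 2), 2) - 15*h = (5 - (-1 - 2) + 2) - 15*68 = (5 - 1*(-3) + 2) - 1020 = (5 + 3 + 2) - 1020 = 10 - 1020 = -1010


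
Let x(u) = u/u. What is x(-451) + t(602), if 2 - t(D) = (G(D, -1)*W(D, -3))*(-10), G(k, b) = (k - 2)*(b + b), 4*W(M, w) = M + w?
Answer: -1796997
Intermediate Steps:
W(M, w) = M/4 + w/4 (W(M, w) = (M + w)/4 = M/4 + w/4)
G(k, b) = 2*b*(-2 + k) (G(k, b) = (-2 + k)*(2*b) = 2*b*(-2 + k))
x(u) = 1
t(D) = 2 + 10*(4 - 2*D)*(-3/4 + D/4) (t(D) = 2 - (2*(-1)*(-2 + D))*(D/4 + (1/4)*(-3))*(-10) = 2 - (4 - 2*D)*(D/4 - 3/4)*(-10) = 2 - (4 - 2*D)*(-3/4 + D/4)*(-10) = 2 - (-10)*(4 - 2*D)*(-3/4 + D/4) = 2 + 10*(4 - 2*D)*(-3/4 + D/4))
x(-451) + t(602) = 1 + (2 - 5*(-3 + 602)*(-2 + 602)) = 1 + (2 - 5*599*600) = 1 + (2 - 1797000) = 1 - 1796998 = -1796997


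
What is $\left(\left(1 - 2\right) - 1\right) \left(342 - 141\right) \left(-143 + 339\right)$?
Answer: $-78792$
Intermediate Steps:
$\left(\left(1 - 2\right) - 1\right) \left(342 - 141\right) \left(-143 + 339\right) = \left(-1 - 1\right) 201 \cdot 196 = \left(-2\right) 39396 = -78792$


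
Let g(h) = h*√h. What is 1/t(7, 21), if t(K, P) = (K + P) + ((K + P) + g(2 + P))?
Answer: -56/9031 + 23*√23/9031 ≈ 0.0060131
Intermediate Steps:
g(h) = h^(3/2)
t(K, P) = (2 + P)^(3/2) + 2*K + 2*P (t(K, P) = (K + P) + ((K + P) + (2 + P)^(3/2)) = (K + P) + (K + P + (2 + P)^(3/2)) = (2 + P)^(3/2) + 2*K + 2*P)
1/t(7, 21) = 1/((2 + 21)^(3/2) + 2*7 + 2*21) = 1/(23^(3/2) + 14 + 42) = 1/(23*√23 + 14 + 42) = 1/(56 + 23*√23)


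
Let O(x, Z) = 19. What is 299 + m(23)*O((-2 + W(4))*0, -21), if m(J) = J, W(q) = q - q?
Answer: 736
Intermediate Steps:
W(q) = 0
299 + m(23)*O((-2 + W(4))*0, -21) = 299 + 23*19 = 299 + 437 = 736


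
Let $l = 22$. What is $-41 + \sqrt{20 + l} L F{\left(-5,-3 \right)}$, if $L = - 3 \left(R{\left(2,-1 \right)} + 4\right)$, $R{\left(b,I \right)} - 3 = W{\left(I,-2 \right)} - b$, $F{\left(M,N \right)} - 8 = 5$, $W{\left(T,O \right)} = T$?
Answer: $-41 - 156 \sqrt{42} \approx -1052.0$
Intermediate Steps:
$F{\left(M,N \right)} = 13$ ($F{\left(M,N \right)} = 8 + 5 = 13$)
$R{\left(b,I \right)} = 3 + I - b$ ($R{\left(b,I \right)} = 3 + \left(I - b\right) = 3 + I - b$)
$L = -12$ ($L = - 3 \left(\left(3 - 1 - 2\right) + 4\right) = - 3 \left(0 + 4\right) = \left(-3\right) 4 = -12$)
$-41 + \sqrt{20 + l} L F{\left(-5,-3 \right)} = -41 + \sqrt{20 + 22} \left(\left(-12\right) 13\right) = -41 + \sqrt{42} \left(-156\right) = -41 - 156 \sqrt{42}$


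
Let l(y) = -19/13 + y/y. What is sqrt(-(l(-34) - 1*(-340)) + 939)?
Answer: sqrt(101309)/13 ≈ 24.484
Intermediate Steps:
l(y) = -6/13 (l(y) = -19*1/13 + 1 = -19/13 + 1 = -6/13)
sqrt(-(l(-34) - 1*(-340)) + 939) = sqrt(-(-6/13 - 1*(-340)) + 939) = sqrt(-(-6/13 + 340) + 939) = sqrt(-1*4414/13 + 939) = sqrt(-4414/13 + 939) = sqrt(7793/13) = sqrt(101309)/13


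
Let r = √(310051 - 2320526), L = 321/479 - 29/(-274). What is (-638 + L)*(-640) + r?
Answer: 26762592960/65623 + 5*I*√80419 ≈ 4.0782e+5 + 1417.9*I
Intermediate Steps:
L = 101845/131246 (L = 321*(1/479) - 29*(-1/274) = 321/479 + 29/274 = 101845/131246 ≈ 0.77599)
r = 5*I*√80419 (r = √(-2010475) = 5*I*√80419 ≈ 1417.9*I)
(-638 + L)*(-640) + r = (-638 + 101845/131246)*(-640) + 5*I*√80419 = -83633103/131246*(-640) + 5*I*√80419 = 26762592960/65623 + 5*I*√80419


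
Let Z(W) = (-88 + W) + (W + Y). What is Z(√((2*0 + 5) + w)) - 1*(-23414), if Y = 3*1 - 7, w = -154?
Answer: 23322 + 2*I*√149 ≈ 23322.0 + 24.413*I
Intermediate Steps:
Y = -4 (Y = 3 - 7 = -4)
Z(W) = -92 + 2*W (Z(W) = (-88 + W) + (W - 4) = (-88 + W) + (-4 + W) = -92 + 2*W)
Z(√((2*0 + 5) + w)) - 1*(-23414) = (-92 + 2*√((2*0 + 5) - 154)) - 1*(-23414) = (-92 + 2*√((0 + 5) - 154)) + 23414 = (-92 + 2*√(5 - 154)) + 23414 = (-92 + 2*√(-149)) + 23414 = (-92 + 2*(I*√149)) + 23414 = (-92 + 2*I*√149) + 23414 = 23322 + 2*I*√149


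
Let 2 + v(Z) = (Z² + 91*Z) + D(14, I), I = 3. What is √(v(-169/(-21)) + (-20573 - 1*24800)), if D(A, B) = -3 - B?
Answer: I*√19661501/21 ≈ 211.15*I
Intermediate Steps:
v(Z) = -8 + Z² + 91*Z (v(Z) = -2 + ((Z² + 91*Z) + (-3 - 1*3)) = -2 + ((Z² + 91*Z) + (-3 - 3)) = -2 + ((Z² + 91*Z) - 6) = -2 + (-6 + Z² + 91*Z) = -8 + Z² + 91*Z)
√(v(-169/(-21)) + (-20573 - 1*24800)) = √((-8 + (-169/(-21))² + 91*(-169/(-21))) + (-20573 - 1*24800)) = √((-8 + (-169*(-1/21))² + 91*(-169*(-1/21))) + (-20573 - 24800)) = √((-8 + (169/21)² + 91*(169/21)) - 45373) = √((-8 + 28561/441 + 2197/3) - 45373) = √(347992/441 - 45373) = √(-19661501/441) = I*√19661501/21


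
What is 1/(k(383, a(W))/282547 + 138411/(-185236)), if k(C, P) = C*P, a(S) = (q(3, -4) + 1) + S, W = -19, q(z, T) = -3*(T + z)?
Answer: -52337876092/40171793637 ≈ -1.3029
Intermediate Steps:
q(z, T) = -3*T - 3*z
a(S) = 4 + S (a(S) = ((-3*(-4) - 3*3) + 1) + S = ((12 - 9) + 1) + S = (3 + 1) + S = 4 + S)
1/(k(383, a(W))/282547 + 138411/(-185236)) = 1/((383*(4 - 19))/282547 + 138411/(-185236)) = 1/((383*(-15))*(1/282547) + 138411*(-1/185236)) = 1/(-5745*1/282547 - 138411/185236) = 1/(-5745/282547 - 138411/185236) = 1/(-40171793637/52337876092) = -52337876092/40171793637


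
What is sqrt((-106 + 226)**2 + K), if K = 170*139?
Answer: sqrt(38030) ≈ 195.01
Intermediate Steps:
K = 23630
sqrt((-106 + 226)**2 + K) = sqrt((-106 + 226)**2 + 23630) = sqrt(120**2 + 23630) = sqrt(14400 + 23630) = sqrt(38030)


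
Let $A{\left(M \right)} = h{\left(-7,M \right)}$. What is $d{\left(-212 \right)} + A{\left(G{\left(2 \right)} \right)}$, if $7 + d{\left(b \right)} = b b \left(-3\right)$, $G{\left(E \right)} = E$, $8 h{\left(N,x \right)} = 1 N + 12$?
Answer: $- \frac{1078707}{8} \approx -1.3484 \cdot 10^{5}$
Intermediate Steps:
$h{\left(N,x \right)} = \frac{3}{2} + \frac{N}{8}$ ($h{\left(N,x \right)} = \frac{1 N + 12}{8} = \frac{N + 12}{8} = \frac{12 + N}{8} = \frac{3}{2} + \frac{N}{8}$)
$A{\left(M \right)} = \frac{5}{8}$ ($A{\left(M \right)} = \frac{3}{2} + \frac{1}{8} \left(-7\right) = \frac{3}{2} - \frac{7}{8} = \frac{5}{8}$)
$d{\left(b \right)} = -7 - 3 b^{2}$ ($d{\left(b \right)} = -7 + b b \left(-3\right) = -7 + b \left(- 3 b\right) = -7 - 3 b^{2}$)
$d{\left(-212 \right)} + A{\left(G{\left(2 \right)} \right)} = \left(-7 - 3 \left(-212\right)^{2}\right) + \frac{5}{8} = \left(-7 - 134832\right) + \frac{5}{8} = -134839 + \frac{5}{8} = - \frac{1078707}{8}$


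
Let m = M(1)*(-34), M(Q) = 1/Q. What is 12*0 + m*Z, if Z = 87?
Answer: -2958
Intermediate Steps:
M(Q) = 1/Q
m = -34 (m = -34/1 = 1*(-34) = -34)
12*0 + m*Z = 12*0 - 34*87 = 0 - 2958 = -2958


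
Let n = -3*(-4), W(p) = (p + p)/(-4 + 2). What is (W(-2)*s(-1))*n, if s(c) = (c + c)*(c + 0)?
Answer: 48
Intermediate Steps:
W(p) = -p (W(p) = (2*p)/(-2) = (2*p)*(-½) = -p)
n = 12
s(c) = 2*c² (s(c) = (2*c)*c = 2*c²)
(W(-2)*s(-1))*n = ((-1*(-2))*(2*(-1)²))*12 = (2*(2*1))*12 = (2*2)*12 = 4*12 = 48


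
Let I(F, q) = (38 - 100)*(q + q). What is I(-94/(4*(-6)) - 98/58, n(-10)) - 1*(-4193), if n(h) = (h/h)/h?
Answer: 21027/5 ≈ 4205.4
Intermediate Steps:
n(h) = 1/h
I(F, q) = -124*q
I(-94/(4*(-6)) - 98/58, n(-10)) - 1*(-4193) = -124/(-10) - 1*(-4193) = -124*(-⅒) + 4193 = 62/5 + 4193 = 21027/5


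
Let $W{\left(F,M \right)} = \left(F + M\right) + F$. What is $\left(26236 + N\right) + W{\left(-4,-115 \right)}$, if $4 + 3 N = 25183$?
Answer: $34506$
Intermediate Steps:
$N = 8393$ ($N = - \frac{4}{3} + \frac{1}{3} \cdot 25183 = - \frac{4}{3} + \frac{25183}{3} = 8393$)
$W{\left(F,M \right)} = M + 2 F$
$\left(26236 + N\right) + W{\left(-4,-115 \right)} = \left(26236 + 8393\right) + \left(-115 + 2 \left(-4\right)\right) = 34629 - 123 = 34506$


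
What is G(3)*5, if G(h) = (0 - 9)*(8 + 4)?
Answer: -540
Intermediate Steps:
G(h) = -108 (G(h) = -9*12 = -108)
G(3)*5 = -108*5 = -540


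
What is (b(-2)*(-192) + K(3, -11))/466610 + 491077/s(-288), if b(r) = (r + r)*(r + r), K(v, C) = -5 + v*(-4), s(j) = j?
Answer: -114571164301/67191840 ≈ -1705.1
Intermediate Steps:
K(v, C) = -5 - 4*v
b(r) = 4*r² (b(r) = (2*r)*(2*r) = 4*r²)
(b(-2)*(-192) + K(3, -11))/466610 + 491077/s(-288) = ((4*(-2)²)*(-192) + (-5 - 4*3))/466610 + 491077/(-288) = ((4*4)*(-192) + (-5 - 12))*(1/466610) + 491077*(-1/288) = (16*(-192) - 17)*(1/466610) - 491077/288 = (-3072 - 17)*(1/466610) - 491077/288 = -3089*1/466610 - 491077/288 = -3089/466610 - 491077/288 = -114571164301/67191840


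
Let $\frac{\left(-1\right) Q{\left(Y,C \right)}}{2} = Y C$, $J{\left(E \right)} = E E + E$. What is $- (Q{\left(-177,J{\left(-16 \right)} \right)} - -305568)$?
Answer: $-390528$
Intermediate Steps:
$J{\left(E \right)} = E + E^{2}$ ($J{\left(E \right)} = E^{2} + E = E + E^{2}$)
$Q{\left(Y,C \right)} = - 2 C Y$ ($Q{\left(Y,C \right)} = - 2 Y C = - 2 C Y$)
$- (Q{\left(-177,J{\left(-16 \right)} \right)} - -305568) = - (\left(-2\right) \left(- 16 \left(1 - 16\right)\right) \left(-177\right) - -305568) = - (\left(-2\right) \left(\left(-16\right) \left(-15\right)\right) \left(-177\right) + 305568) = - (\left(-2\right) 240 \left(-177\right) + 305568) = - (84960 + 305568) = \left(-1\right) 390528 = -390528$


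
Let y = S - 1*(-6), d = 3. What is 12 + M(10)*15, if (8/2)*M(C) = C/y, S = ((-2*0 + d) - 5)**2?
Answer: 63/4 ≈ 15.750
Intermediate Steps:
S = 4 (S = ((-2*0 + 3) - 5)**2 = ((0 + 3) - 5)**2 = (3 - 5)**2 = (-2)**2 = 4)
y = 10 (y = 4 - 1*(-6) = 4 + 6 = 10)
M(C) = C/40 (M(C) = (C/10)/4 = C/40)
12 + M(10)*15 = 12 + ((1/40)*10)*15 = 12 + (1/4)*15 = 12 + 15/4 = 63/4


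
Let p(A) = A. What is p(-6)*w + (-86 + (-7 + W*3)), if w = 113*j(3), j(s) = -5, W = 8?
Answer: 3321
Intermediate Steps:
w = -565 (w = 113*(-5) = -565)
p(-6)*w + (-86 + (-7 + W*3)) = -6*(-565) + (-86 + (-7 + 8*3)) = 3390 + (-86 + (-7 + 24)) = 3390 + (-86 + 17) = 3390 - 69 = 3321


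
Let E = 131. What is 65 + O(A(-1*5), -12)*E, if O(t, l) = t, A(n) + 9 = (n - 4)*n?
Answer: 4781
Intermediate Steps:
A(n) = -9 + n*(-4 + n) (A(n) = -9 + (n - 4)*n = -9 + (-4 + n)*n = -9 + n*(-4 + n))
65 + O(A(-1*5), -12)*E = 65 + (-9 + (-1*5)² - (-4)*5)*131 = 65 + (-9 + (-5)² - 4*(-5))*131 = 65 + (-9 + 25 + 20)*131 = 65 + 36*131 = 65 + 4716 = 4781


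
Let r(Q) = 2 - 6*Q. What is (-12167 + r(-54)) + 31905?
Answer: 20064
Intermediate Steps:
(-12167 + r(-54)) + 31905 = (-12167 + (2 - 6*(-54))) + 31905 = (-12167 + (2 + 324)) + 31905 = (-12167 + 326) + 31905 = -11841 + 31905 = 20064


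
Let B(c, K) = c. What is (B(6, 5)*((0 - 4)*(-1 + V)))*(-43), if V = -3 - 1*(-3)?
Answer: -1032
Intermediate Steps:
V = 0 (V = -3 + 3 = 0)
(B(6, 5)*((0 - 4)*(-1 + V)))*(-43) = (6*((0 - 4)*(-1 + 0)))*(-43) = (6*(-4*(-1)))*(-43) = (6*4)*(-43) = 24*(-43) = -1032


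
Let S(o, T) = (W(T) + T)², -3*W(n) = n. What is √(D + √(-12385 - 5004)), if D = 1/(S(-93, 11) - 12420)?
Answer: √(-15651 + 193543744*I*√17389)/13912 ≈ 8.1199 + 8.12*I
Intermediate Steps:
W(n) = -n/3
S(o, T) = 4*T²/9 (S(o, T) = (-T/3 + T)² = (2*T/3)² = 4*T²/9)
D = -9/111296 (D = 1/((4/9)*11² - 12420) = 1/((4/9)*121 - 12420) = 1/(484/9 - 12420) = 1/(-111296/9) = -9/111296 ≈ -8.0865e-5)
√(D + √(-12385 - 5004)) = √(-9/111296 + √(-12385 - 5004)) = √(-9/111296 + √(-17389)) = √(-9/111296 + I*√17389)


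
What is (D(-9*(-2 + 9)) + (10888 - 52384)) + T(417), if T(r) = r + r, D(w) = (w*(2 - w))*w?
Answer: 217323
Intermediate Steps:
D(w) = w²*(2 - w)
T(r) = 2*r
(D(-9*(-2 + 9)) + (10888 - 52384)) + T(417) = ((-9*(-2 + 9))²*(2 - (-9)*(-2 + 9)) + (10888 - 52384)) + 2*417 = ((-9*7)²*(2 - (-9)*7) - 41496) + 834 = ((-63)²*(2 - 1*(-63)) - 41496) + 834 = (3969*(2 + 63) - 41496) + 834 = (3969*65 - 41496) + 834 = (257985 - 41496) + 834 = 216489 + 834 = 217323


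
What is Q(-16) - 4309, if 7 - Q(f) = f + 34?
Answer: -4320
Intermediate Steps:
Q(f) = -27 - f (Q(f) = 7 - (f + 34) = 7 - (34 + f) = 7 + (-34 - f) = -27 - f)
Q(-16) - 4309 = (-27 - 1*(-16)) - 4309 = (-27 + 16) - 4309 = -11 - 4309 = -4320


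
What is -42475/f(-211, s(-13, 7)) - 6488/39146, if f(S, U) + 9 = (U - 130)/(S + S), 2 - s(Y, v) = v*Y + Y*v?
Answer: 175411381981/37697598 ≈ 4653.1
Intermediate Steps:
s(Y, v) = 2 - 2*Y*v (s(Y, v) = 2 - (v*Y + Y*v) = 2 - (Y*v + Y*v) = 2 - 2*Y*v)
f(S, U) = -9 + (-130 + U)/(2*S) (f(S, U) = -9 + (U - 130)/(S + S) = -9 + (-130 + U)/((2*S)) = -9 + (-130 + U)*(1/(2*S)) = -9 + (-130 + U)/(2*S))
-42475/f(-211, s(-13, 7)) - 6488/39146 = -42475*(-422/(-130 + (2 - 2*(-13)*7) - 18*(-211))) - 6488/39146 = -42475*(-422/(-130 + (2 + 182) + 3798)) - 6488*1/39146 = -42475*(-422/(-130 + 184 + 3798)) - 3244/19573 = -42475/((½)*(-1/211)*3852) - 3244/19573 = -42475/(-1926/211) - 3244/19573 = -42475*(-211/1926) - 3244/19573 = 8962225/1926 - 3244/19573 = 175411381981/37697598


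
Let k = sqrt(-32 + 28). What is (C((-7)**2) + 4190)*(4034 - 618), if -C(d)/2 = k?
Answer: 14313040 - 13664*I ≈ 1.4313e+7 - 13664.0*I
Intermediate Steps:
k = 2*I (k = sqrt(-4) = 2*I ≈ 2.0*I)
C(d) = -4*I
(C((-7)**2) + 4190)*(4034 - 618) = (-4*I + 4190)*(4034 - 618) = (4190 - 4*I)*3416 = 14313040 - 13664*I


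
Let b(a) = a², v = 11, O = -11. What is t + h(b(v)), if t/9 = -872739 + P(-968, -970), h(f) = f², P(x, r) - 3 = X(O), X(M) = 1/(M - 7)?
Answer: -15679967/2 ≈ -7.8400e+6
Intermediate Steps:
X(M) = 1/(-7 + M)
P(x, r) = 53/18 (P(x, r) = 3 + 1/(-7 - 11) = 3 + 1/(-18) = 3 - 1/18 = 53/18)
t = -15709249/2 (t = 9*(-872739 + 53/18) = 9*(-15709249/18) = -15709249/2 ≈ -7.8546e+6)
t + h(b(v)) = -15709249/2 + (11²)² = -15709249/2 + 121² = -15709249/2 + 14641 = -15679967/2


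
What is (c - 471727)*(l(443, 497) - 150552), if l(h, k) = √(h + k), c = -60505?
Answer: 80128592064 - 1064464*√235 ≈ 8.0112e+10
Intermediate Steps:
(c - 471727)*(l(443, 497) - 150552) = (-60505 - 471727)*(√(443 + 497) - 150552) = -532232*(√940 - 150552) = -532232*(2*√235 - 150552) = -532232*(-150552 + 2*√235) = 80128592064 - 1064464*√235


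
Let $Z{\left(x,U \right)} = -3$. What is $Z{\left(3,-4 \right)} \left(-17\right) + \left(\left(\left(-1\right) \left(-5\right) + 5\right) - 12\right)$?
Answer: $49$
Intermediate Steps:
$Z{\left(3,-4 \right)} \left(-17\right) + \left(\left(\left(-1\right) \left(-5\right) + 5\right) - 12\right) = \left(-3\right) \left(-17\right) + \left(\left(\left(-1\right) \left(-5\right) + 5\right) - 12\right) = 51 + \left(\left(5 + 5\right) - 12\right) = 51 + \left(10 - 12\right) = 51 - 2 = 49$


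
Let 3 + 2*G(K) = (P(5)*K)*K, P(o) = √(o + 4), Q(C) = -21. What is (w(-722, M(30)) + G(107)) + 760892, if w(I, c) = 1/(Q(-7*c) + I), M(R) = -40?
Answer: 578101551/743 ≈ 7.7806e+5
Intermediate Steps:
P(o) = √(4 + o)
w(I, c) = 1/(-21 + I)
G(K) = -3/2 + 3*K²/2 (G(K) = -3/2 + ((√(4 + 5)*K)*K)/2 = -3/2 + ((√9*K)*K)/2 = -3/2 + ((3*K)*K)/2 = -3/2 + (3*K²)/2 = -3/2 + 3*K²/2)
(w(-722, M(30)) + G(107)) + 760892 = (1/(-21 - 722) + (-3/2 + (3/2)*107²)) + 760892 = (1/(-743) + (-3/2 + (3/2)*11449)) + 760892 = (-1/743 + (-3/2 + 34347/2)) + 760892 = (-1/743 + 17172) + 760892 = 12758795/743 + 760892 = 578101551/743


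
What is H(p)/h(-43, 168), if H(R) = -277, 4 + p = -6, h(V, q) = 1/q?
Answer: -46536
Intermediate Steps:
p = -10 (p = -4 - 6 = -10)
H(p)/h(-43, 168) = -277/(1/168) = -277/1/168 = -277*168 = -46536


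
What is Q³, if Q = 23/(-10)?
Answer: -12167/1000 ≈ -12.167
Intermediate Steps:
Q = -23/10 (Q = 23*(-⅒) = -23/10 ≈ -2.3000)
Q³ = (-23/10)³ = -12167/1000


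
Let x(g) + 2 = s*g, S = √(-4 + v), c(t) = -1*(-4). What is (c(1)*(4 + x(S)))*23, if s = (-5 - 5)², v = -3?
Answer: 184 + 9200*I*√7 ≈ 184.0 + 24341.0*I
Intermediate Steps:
c(t) = 4
S = I*√7 (S = √(-4 - 3) = √(-7) = I*√7 ≈ 2.6458*I)
s = 100 (s = (-10)² = 100)
x(g) = -2 + 100*g
(c(1)*(4 + x(S)))*23 = (4*(4 + (-2 + 100*(I*√7))))*23 = (4*(4 + (-2 + 100*I*√7)))*23 = (4*(2 + 100*I*√7))*23 = (8 + 400*I*√7)*23 = 184 + 9200*I*√7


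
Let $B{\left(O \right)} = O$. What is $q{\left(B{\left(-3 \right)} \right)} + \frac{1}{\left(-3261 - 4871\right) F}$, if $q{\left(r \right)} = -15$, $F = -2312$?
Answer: $- \frac{282017759}{18801184} \approx -15.0$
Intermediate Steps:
$q{\left(B{\left(-3 \right)} \right)} + \frac{1}{\left(-3261 - 4871\right) F} = -15 + \frac{1}{\left(-3261 - 4871\right) \left(-2312\right)} = -15 + \frac{1}{-8132} \left(- \frac{1}{2312}\right) = -15 - - \frac{1}{18801184} = -15 + \frac{1}{18801184} = - \frac{282017759}{18801184}$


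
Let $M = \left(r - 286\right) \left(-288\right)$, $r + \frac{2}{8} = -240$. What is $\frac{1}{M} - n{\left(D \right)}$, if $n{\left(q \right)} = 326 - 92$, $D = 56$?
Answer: $- \frac{35465039}{151560} \approx -234.0$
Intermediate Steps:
$r = - \frac{961}{4}$ ($r = - \frac{1}{4} - 240 = - \frac{961}{4} \approx -240.25$)
$M = 151560$ ($M = \left(- \frac{961}{4} - 286\right) \left(-288\right) = \left(- \frac{2105}{4}\right) \left(-288\right) = 151560$)
$n{\left(q \right)} = 234$
$\frac{1}{M} - n{\left(D \right)} = \frac{1}{151560} - 234 = - \frac{35465039}{151560}$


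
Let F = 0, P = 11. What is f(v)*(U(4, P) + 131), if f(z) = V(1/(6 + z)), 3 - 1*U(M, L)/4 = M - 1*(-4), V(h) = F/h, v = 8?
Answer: 0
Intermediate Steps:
V(h) = 0 (V(h) = 0/h = 0)
U(M, L) = -4 - 4*M (U(M, L) = 12 - 4*(M - 1*(-4)) = 12 - 4*(M + 4) = 12 - 4*(4 + M) = 12 + (-16 - 4*M) = -4 - 4*M)
f(z) = 0
f(v)*(U(4, P) + 131) = 0*((-4 - 4*4) + 131) = 0*((-4 - 16) + 131) = 0*(-20 + 131) = 0*111 = 0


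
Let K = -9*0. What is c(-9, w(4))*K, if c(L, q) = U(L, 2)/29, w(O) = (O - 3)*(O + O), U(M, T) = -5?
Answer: 0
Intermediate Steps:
w(O) = 2*O*(-3 + O) (w(O) = (-3 + O)*(2*O) = 2*O*(-3 + O))
c(L, q) = -5/29
K = 0
c(-9, w(4))*K = -5/29*0 = 0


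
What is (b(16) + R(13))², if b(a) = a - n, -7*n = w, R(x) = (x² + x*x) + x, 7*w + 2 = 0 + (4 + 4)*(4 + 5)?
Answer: 6651241/49 ≈ 1.3574e+5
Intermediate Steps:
w = 10 (w = -2/7 + (0 + (4 + 4)*(4 + 5))/7 = -2/7 + (0 + 8*9)/7 = -2/7 + (0 + 72)/7 = -2/7 + (⅐)*72 = -2/7 + 72/7 = 10)
R(x) = x + 2*x² (R(x) = (x² + x²) + x = 2*x² + x = x + 2*x²)
n = -10/7 (n = -⅐*10 = -10/7 ≈ -1.4286)
b(a) = 10/7 + a (b(a) = a - 1*(-10/7) = a + 10/7 = 10/7 + a)
(b(16) + R(13))² = ((10/7 + 16) + 13*(1 + 2*13))² = (122/7 + 13*(1 + 26))² = (122/7 + 13*27)² = (122/7 + 351)² = (2579/7)² = 6651241/49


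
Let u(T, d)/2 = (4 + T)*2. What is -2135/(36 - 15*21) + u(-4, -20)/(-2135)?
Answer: 2135/279 ≈ 7.6523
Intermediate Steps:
u(T, d) = 16 + 4*T (u(T, d) = 2*((4 + T)*2) = 2*(8 + 2*T) = 16 + 4*T)
-2135/(36 - 15*21) + u(-4, -20)/(-2135) = -2135/(36 - 15*21) + (16 + 4*(-4))/(-2135) = -2135/(36 - 315) + (16 - 16)*(-1/2135) = -2135/(-279) + 0*(-1/2135) = -2135*(-1/279) + 0 = 2135/279 + 0 = 2135/279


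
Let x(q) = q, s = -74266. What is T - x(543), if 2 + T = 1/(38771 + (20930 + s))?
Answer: -7937926/14565 ≈ -545.00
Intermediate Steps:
T = -29131/14565 (T = -2 + 1/(38771 + (20930 - 74266)) = -2 + 1/(38771 - 53336) = -2 + 1/(-14565) = -2 - 1/14565 = -29131/14565 ≈ -2.0001)
T - x(543) = -29131/14565 - 1*543 = -29131/14565 - 543 = -7937926/14565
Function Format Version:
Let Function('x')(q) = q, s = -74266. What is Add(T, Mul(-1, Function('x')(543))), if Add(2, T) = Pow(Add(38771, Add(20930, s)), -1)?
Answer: Rational(-7937926, 14565) ≈ -545.00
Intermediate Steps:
T = Rational(-29131, 14565) (T = Add(-2, Pow(Add(38771, Add(20930, -74266)), -1)) = Add(-2, Pow(Add(38771, -53336), -1)) = Add(-2, Pow(-14565, -1)) = Add(-2, Rational(-1, 14565)) = Rational(-29131, 14565) ≈ -2.0001)
Add(T, Mul(-1, Function('x')(543))) = Add(Rational(-29131, 14565), Mul(-1, 543)) = Add(Rational(-29131, 14565), -543) = Rational(-7937926, 14565)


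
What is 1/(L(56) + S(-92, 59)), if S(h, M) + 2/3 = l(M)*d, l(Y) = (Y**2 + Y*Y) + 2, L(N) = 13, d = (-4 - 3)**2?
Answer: 3/1023745 ≈ 2.9304e-6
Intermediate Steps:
d = 49 (d = (-7)**2 = 49)
l(Y) = 2 + 2*Y**2 (l(Y) = (Y**2 + Y**2) + 2 = 2*Y**2 + 2 = 2 + 2*Y**2)
S(h, M) = 292/3 + 98*M**2 (S(h, M) = -2/3 + (2 + 2*M**2)*49 = -2/3 + (98 + 98*M**2) = 292/3 + 98*M**2)
1/(L(56) + S(-92, 59)) = 1/(13 + (292/3 + 98*59**2)) = 1/(13 + (292/3 + 98*3481)) = 1/(13 + (292/3 + 341138)) = 1/(13 + 1023706/3) = 1/(1023745/3) = 3/1023745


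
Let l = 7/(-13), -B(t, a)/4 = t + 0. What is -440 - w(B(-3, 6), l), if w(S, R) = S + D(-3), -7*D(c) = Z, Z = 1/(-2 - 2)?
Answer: -12657/28 ≈ -452.04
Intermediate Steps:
Z = -¼ (Z = 1/(-4) = -¼ ≈ -0.25000)
B(t, a) = -4*t (B(t, a) = -4*(t + 0) = -4*t)
l = -7/13 (l = 7*(-1/13) = -7/13 ≈ -0.53846)
D(c) = 1/28 (D(c) = -⅐*(-¼) = 1/28)
w(S, R) = 1/28 + S (w(S, R) = S + 1/28 = 1/28 + S)
-440 - w(B(-3, 6), l) = -440 - (1/28 - 4*(-3)) = -440 - (1/28 + 12) = -440 - 1*337/28 = -440 - 337/28 = -12657/28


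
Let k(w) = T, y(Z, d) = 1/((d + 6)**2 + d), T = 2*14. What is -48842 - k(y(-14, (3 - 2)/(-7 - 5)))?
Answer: -48870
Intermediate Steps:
T = 28
y(Z, d) = 1/(d + (6 + d)**2) (y(Z, d) = 1/((6 + d)**2 + d) = 1/(d + (6 + d)**2))
k(w) = 28
-48842 - k(y(-14, (3 - 2)/(-7 - 5))) = -48842 - 1*28 = -48842 - 28 = -48870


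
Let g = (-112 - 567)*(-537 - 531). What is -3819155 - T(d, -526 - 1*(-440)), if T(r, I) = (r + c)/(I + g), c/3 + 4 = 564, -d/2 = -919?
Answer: -1384607912924/362543 ≈ -3.8192e+6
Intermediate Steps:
d = 1838 (d = -2*(-919) = 1838)
c = 1680 (c = -12 + 3*564 = -12 + 1692 = 1680)
g = 725172 (g = -679*(-1068) = 725172)
T(r, I) = (1680 + r)/(725172 + I) (T(r, I) = (r + 1680)/(I + 725172) = (1680 + r)/(725172 + I))
-3819155 - T(d, -526 - 1*(-440)) = -3819155 - (1680 + 1838)/(725172 + (-526 - 1*(-440))) = -3819155 - 3518/(725172 + (-526 + 440)) = -3819155 - 3518/(725172 - 86) = -3819155 - 3518/725086 = -3819155 - 1*1759/362543 = -3819155 - 1759/362543 = -1384607912924/362543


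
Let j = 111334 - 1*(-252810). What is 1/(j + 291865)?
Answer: 1/656009 ≈ 1.5244e-6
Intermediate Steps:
j = 364144 (j = 111334 + 252810 = 364144)
1/(j + 291865) = 1/(364144 + 291865) = 1/656009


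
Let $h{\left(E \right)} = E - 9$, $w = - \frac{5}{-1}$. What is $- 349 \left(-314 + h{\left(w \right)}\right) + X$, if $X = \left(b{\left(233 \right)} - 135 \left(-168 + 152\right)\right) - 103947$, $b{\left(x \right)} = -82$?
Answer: $9113$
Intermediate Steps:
$w = 5$ ($w = \left(-5\right) \left(-1\right) = 5$)
$h{\left(E \right)} = -9 + E$
$X = -101869$ ($X = \left(-82 - 135 \left(-168 + 152\right)\right) - 103947 = \left(-82 - -2160\right) - 103947 = \left(-82 + 2160\right) - 103947 = 2078 - 103947 = -101869$)
$- 349 \left(-314 + h{\left(w \right)}\right) + X = - 349 \left(-314 + \left(-9 + 5\right)\right) - 101869 = - 349 \left(-314 - 4\right) - 101869 = \left(-349\right) \left(-318\right) - 101869 = 110982 - 101869 = 9113$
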